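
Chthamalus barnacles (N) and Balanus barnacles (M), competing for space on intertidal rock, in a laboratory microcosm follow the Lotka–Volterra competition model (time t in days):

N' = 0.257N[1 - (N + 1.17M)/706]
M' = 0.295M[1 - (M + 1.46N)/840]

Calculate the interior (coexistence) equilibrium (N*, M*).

N* ≈ 391, M* ≈ 269

Setting both brackets to zero gives the nullclines N + 1.17M = 706 and 1.46N + M = 840.
Substituting M = 840 - 1.46N into the first: N(1 - 1.17·1.46) = 706 - 1.17·840.
So N* = -277/-0.708 = 391, and then M* = 840 - 1.46·391 = 269.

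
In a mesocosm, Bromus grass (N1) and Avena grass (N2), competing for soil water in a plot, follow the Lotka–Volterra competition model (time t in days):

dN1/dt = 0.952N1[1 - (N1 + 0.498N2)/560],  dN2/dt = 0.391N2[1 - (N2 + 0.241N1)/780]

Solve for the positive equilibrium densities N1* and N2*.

Setting both brackets to zero gives the nullclines N1 + 0.498N2 = 560 and 0.241N1 + N2 = 780.
Substituting N2 = 780 - 0.241N1 into the first: N1(1 - 0.498·0.241) = 560 - 0.498·780.
So N1* = 172/0.88 = 195, and then N2* = 780 - 0.241·195 = 733.

N1* ≈ 195, N2* ≈ 733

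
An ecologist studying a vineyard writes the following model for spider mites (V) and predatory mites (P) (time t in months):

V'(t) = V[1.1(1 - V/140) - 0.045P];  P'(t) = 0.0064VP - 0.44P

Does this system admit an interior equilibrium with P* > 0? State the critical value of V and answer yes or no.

The predator equation gives dP/dt > 0 only when V > 0.44/0.0064 = 68.8.
Without the predator, V → K = 140. Since 140 > 68.8, the predator can invade and persist.

Threshold V = 68.8; K > 68.8, so yes, the predator persists.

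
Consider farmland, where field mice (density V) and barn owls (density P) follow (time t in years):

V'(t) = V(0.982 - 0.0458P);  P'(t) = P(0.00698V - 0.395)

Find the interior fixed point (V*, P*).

V* ≈ 56.6, P* ≈ 21.4

Set dP/dt = 0 with P > 0: 0.00698V - 0.395 = 0, so V* = 0.395/0.00698 = 56.6.
Set dV/dt = 0 with V > 0: 0.982 - 0.0458P = 0, so P* = 0.982/0.0458 = 21.4.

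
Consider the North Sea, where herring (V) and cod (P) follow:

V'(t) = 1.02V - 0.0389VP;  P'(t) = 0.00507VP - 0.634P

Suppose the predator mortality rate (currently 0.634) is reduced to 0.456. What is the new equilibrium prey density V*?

At the interior fixed point, setting dP/dt = 0 with P > 0 fixes V* = (predator death rate)/(VP coefficient) — independent of the other coefficients.
With the change, V* = 0.456/0.00507 = 89.9; it falls from 125.

V* ≈ 89.9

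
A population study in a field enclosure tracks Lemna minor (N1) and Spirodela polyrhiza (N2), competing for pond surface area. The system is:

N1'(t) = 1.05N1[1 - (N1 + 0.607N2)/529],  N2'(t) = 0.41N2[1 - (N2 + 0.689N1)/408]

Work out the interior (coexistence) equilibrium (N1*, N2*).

Setting both brackets to zero gives the nullclines N1 + 0.607N2 = 529 and 0.689N1 + N2 = 408.
Substituting N2 = 408 - 0.689N1 into the first: N1(1 - 0.607·0.689) = 529 - 0.607·408.
So N1* = 281/0.582 = 484, and then N2* = 408 - 0.689·484 = 74.8.

N1* ≈ 484, N2* ≈ 74.8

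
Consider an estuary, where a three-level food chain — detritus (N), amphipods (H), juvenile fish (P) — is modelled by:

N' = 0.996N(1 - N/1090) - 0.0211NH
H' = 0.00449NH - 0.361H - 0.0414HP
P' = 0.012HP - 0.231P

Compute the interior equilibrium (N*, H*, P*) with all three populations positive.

From dP/dt = 0: 0.012H* = 0.231, so H* = 19.2.
From dN/dt = 0: 0.996(1 - N*/1090) = 0.0211·19.2, giving N* = 1090·(1 - 0.408) = 645.
From dH/dt = 0: 0.00449·645 - 0.361 = 0.0414P*, so P* = 2.54/0.0414 = 61.3.

N* ≈ 645, H* ≈ 19.2, P* ≈ 61.3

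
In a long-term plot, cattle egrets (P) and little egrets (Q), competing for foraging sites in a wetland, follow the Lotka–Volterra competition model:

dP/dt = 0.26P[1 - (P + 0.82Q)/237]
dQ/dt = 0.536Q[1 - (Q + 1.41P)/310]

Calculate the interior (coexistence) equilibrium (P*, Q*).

Setting both brackets to zero gives the nullclines P + 0.82Q = 237 and 1.41P + Q = 310.
Substituting Q = 310 - 1.41P into the first: P(1 - 0.82·1.41) = 237 - 0.82·310.
So P* = -17.2/-0.156 = 110, and then Q* = 310 - 1.41·110 = 155.

P* ≈ 110, Q* ≈ 155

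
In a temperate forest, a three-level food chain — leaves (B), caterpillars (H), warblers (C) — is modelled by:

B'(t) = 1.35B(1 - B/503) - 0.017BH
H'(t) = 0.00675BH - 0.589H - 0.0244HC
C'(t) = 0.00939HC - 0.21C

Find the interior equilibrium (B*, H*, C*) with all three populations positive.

From dC/dt = 0: 0.00939H* = 0.21, so H* = 22.4.
From dB/dt = 0: 1.35(1 - B*/503) = 0.017·22.4, giving B* = 503·(1 - 0.282) = 361.
From dH/dt = 0: 0.00675·361 - 0.589 = 0.0244C*, so C* = 1.85/0.0244 = 75.8.

B* ≈ 361, H* ≈ 22.4, C* ≈ 75.8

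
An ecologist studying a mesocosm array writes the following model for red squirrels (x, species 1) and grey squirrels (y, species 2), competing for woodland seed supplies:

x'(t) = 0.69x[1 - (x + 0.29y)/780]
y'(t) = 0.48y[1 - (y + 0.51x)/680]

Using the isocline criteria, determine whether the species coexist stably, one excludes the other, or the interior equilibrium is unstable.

Compare the nullcline intercepts: K1/α12 = 780/0.29 = 2690 > K2 = 680; K2/α21 = 680/0.51 = 1330 > K1 = 780.
Since both inequalities hold, each species can invade when rare, so the interior equilibrium is stable.

stable coexistence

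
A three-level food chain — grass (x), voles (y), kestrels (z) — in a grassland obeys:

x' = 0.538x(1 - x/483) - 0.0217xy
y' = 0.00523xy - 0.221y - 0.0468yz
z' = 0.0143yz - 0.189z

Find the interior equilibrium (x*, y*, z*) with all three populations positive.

x* ≈ 226, y* ≈ 13.2, z* ≈ 20.5

From dz/dt = 0: 0.0143y* = 0.189, so y* = 13.2.
From dx/dt = 0: 0.538(1 - x*/483) = 0.0217·13.2, giving x* = 483·(1 - 0.533) = 226.
From dy/dt = 0: 0.00523·226 - 0.221 = 0.0468z*, so z* = 0.958/0.0468 = 20.5.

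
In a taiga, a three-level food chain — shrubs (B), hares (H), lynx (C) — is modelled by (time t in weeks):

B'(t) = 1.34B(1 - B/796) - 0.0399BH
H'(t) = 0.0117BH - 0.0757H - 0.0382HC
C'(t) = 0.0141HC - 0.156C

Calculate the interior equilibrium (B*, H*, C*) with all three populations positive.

B* ≈ 534, H* ≈ 11.1, C* ≈ 162

From dC/dt = 0: 0.0141H* = 0.156, so H* = 11.1.
From dB/dt = 0: 1.34(1 - B*/796) = 0.0399·11.1, giving B* = 796·(1 - 0.329) = 534.
From dH/dt = 0: 0.0117·534 - 0.0757 = 0.0382C*, so C* = 6.17/0.0382 = 162.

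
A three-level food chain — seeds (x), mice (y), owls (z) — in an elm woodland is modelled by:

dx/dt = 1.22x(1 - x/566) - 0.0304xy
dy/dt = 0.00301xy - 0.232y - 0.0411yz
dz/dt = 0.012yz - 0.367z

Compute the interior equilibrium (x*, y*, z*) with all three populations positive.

x* ≈ 135, y* ≈ 30.6, z* ≈ 4.22

From dz/dt = 0: 0.012y* = 0.367, so y* = 30.6.
From dx/dt = 0: 1.22(1 - x*/566) = 0.0304·30.6, giving x* = 566·(1 - 0.762) = 135.
From dy/dt = 0: 0.00301·135 - 0.232 = 0.0411z*, so z* = 0.173/0.0411 = 4.22.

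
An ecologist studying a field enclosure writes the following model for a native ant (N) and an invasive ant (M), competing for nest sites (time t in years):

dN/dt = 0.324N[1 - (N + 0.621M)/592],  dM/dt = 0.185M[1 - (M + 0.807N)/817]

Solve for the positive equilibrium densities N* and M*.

Setting both brackets to zero gives the nullclines N + 0.621M = 592 and 0.807N + M = 817.
Substituting M = 817 - 0.807N into the first: N(1 - 0.621·0.807) = 592 - 0.621·817.
So N* = 84.6/0.499 = 170, and then M* = 817 - 0.807·170 = 680.

N* ≈ 170, M* ≈ 680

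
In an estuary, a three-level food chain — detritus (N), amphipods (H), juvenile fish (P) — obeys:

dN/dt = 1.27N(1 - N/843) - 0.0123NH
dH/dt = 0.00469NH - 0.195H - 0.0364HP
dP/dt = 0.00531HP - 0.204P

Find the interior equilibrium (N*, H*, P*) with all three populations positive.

From dP/dt = 0: 0.00531H* = 0.204, so H* = 38.4.
From dN/dt = 0: 1.27(1 - N*/843) = 0.0123·38.4, giving N* = 843·(1 - 0.372) = 529.
From dH/dt = 0: 0.00469·529 - 0.195 = 0.0364P*, so P* = 2.29/0.0364 = 62.8.

N* ≈ 529, H* ≈ 38.4, P* ≈ 62.8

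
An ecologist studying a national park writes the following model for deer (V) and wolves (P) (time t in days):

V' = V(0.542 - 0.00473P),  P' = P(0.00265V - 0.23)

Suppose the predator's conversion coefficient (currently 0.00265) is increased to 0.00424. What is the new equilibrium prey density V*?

V* ≈ 54.2

At the interior fixed point, setting dP/dt = 0 with P > 0 fixes V* = (predator death rate)/(VP coefficient) — independent of the other coefficients.
With the change, V* = 0.23/0.00424 = 54.2; it falls from 86.8.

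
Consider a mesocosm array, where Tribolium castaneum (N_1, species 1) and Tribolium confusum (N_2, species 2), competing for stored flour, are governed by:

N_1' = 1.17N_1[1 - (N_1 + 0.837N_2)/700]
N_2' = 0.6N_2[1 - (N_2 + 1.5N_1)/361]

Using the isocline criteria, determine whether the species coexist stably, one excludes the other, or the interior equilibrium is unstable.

species 1 excludes species 2

Compare the nullcline intercepts: K1/α12 = 700/0.837 = 836 > K2 = 361; K2/α21 = 361/1.5 = 241 < K1 = 700.
Since the inequalities point opposite ways, species 1 can invade but species 2 cannot.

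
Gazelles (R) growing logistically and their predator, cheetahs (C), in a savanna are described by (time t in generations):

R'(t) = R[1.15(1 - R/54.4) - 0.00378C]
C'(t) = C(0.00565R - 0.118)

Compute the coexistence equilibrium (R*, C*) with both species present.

From dC/dt = 0 with C > 0: 0.00565R* = 0.118, so R* = 20.9.
Substitute into dR/dt = 0: 1.15(1 - 20.9/54.4) = 0.00378C*.
The bracket is 0.616, giving C* = 0.708/0.00378 = 187.

R* ≈ 20.9, C* ≈ 187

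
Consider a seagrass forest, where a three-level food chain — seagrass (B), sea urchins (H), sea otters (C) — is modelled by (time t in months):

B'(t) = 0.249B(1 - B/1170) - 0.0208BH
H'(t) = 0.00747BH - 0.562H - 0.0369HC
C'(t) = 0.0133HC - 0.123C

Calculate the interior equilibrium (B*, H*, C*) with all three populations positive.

From dC/dt = 0: 0.0133H* = 0.123, so H* = 9.25.
From dB/dt = 0: 0.249(1 - B*/1170) = 0.0208·9.25, giving B* = 1170·(1 - 0.773) = 266.
From dH/dt = 0: 0.00747·266 - 0.562 = 0.0369C*, so C* = 1.43/0.0369 = 38.6.

B* ≈ 266, H* ≈ 9.25, C* ≈ 38.6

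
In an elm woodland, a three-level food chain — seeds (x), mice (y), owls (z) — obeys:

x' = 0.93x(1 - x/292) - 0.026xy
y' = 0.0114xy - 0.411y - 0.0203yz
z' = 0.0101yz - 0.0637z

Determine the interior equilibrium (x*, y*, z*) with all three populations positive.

From dz/dt = 0: 0.0101y* = 0.0637, so y* = 6.31.
From dx/dt = 0: 0.93(1 - x*/292) = 0.026·6.31, giving x* = 292·(1 - 0.176) = 241.
From dy/dt = 0: 0.0114·241 - 0.411 = 0.0203z*, so z* = 2.33/0.0203 = 115.

x* ≈ 241, y* ≈ 6.31, z* ≈ 115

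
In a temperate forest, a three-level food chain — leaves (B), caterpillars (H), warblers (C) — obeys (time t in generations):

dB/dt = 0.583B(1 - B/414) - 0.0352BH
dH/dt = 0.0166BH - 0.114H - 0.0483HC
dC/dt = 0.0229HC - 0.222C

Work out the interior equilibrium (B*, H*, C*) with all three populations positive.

B* ≈ 172, H* ≈ 9.69, C* ≈ 56.6

From dC/dt = 0: 0.0229H* = 0.222, so H* = 9.69.
From dB/dt = 0: 0.583(1 - B*/414) = 0.0352·9.69, giving B* = 414·(1 - 0.585) = 172.
From dH/dt = 0: 0.0166·172 - 0.114 = 0.0483C*, so C* = 2.74/0.0483 = 56.6.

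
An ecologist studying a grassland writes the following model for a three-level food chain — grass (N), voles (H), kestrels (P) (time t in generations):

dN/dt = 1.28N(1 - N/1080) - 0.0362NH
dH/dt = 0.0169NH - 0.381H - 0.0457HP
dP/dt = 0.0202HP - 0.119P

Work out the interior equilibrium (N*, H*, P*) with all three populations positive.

From dP/dt = 0: 0.0202H* = 0.119, so H* = 5.89.
From dN/dt = 0: 1.28(1 - N*/1080) = 0.0362·5.89, giving N* = 1080·(1 - 0.167) = 900.
From dH/dt = 0: 0.0169·900 - 0.381 = 0.0457P*, so P* = 14.8/0.0457 = 325.

N* ≈ 900, H* ≈ 5.89, P* ≈ 325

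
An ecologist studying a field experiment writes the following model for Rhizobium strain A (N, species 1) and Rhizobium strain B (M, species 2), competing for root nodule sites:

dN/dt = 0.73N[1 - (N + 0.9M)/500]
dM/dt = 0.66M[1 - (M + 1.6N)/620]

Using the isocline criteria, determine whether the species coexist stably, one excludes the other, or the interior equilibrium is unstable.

unstable coexistence (outcome depends on initial conditions)

Compare the nullcline intercepts: K1/α12 = 500/0.9 = 556 < K2 = 620; K2/α21 = 620/1.6 = 388 < K1 = 500.
Since both are reversed, neither can invade when rare; the interior point is a saddle.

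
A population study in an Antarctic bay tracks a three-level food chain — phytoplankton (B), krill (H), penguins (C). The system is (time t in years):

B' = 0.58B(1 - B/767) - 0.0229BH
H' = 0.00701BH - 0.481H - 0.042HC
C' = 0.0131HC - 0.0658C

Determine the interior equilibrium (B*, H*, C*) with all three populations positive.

From dC/dt = 0: 0.0131H* = 0.0658, so H* = 5.02.
From dB/dt = 0: 0.58(1 - B*/767) = 0.0229·5.02, giving B* = 767·(1 - 0.198) = 615.
From dH/dt = 0: 0.00701·615 - 0.481 = 0.042C*, so C* = 3.83/0.042 = 91.2.

B* ≈ 615, H* ≈ 5.02, C* ≈ 91.2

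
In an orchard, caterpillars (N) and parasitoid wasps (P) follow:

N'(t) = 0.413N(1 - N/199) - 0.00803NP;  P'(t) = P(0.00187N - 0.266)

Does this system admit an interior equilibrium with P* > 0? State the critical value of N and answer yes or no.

Threshold N = 142; K > 142, so yes, the predator persists.

The predator equation gives dP/dt > 0 only when N > 0.266/0.00187 = 142.
Without the predator, N → K = 199. Since 199 > 142, the predator can invade and persist.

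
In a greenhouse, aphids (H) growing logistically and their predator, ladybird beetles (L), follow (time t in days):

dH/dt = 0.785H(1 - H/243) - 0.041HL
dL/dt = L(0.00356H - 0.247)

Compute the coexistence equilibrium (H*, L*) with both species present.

From dL/dt = 0 with L > 0: 0.00356H* = 0.247, so H* = 69.4.
Substitute into dH/dt = 0: 0.785(1 - 69.4/243) = 0.041L*.
The bracket is 0.714, giving L* = 0.561/0.041 = 13.7.

H* ≈ 69.4, L* ≈ 13.7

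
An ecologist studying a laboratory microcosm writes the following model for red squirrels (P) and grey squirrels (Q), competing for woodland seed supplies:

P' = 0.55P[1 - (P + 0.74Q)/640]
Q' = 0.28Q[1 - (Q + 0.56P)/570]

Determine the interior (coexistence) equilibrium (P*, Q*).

Setting both brackets to zero gives the nullclines P + 0.74Q = 640 and 0.56P + Q = 570.
Substituting Q = 570 - 0.56P into the first: P(1 - 0.74·0.56) = 640 - 0.74·570.
So P* = 218/0.586 = 373, and then Q* = 570 - 0.56·373 = 361.

P* ≈ 373, Q* ≈ 361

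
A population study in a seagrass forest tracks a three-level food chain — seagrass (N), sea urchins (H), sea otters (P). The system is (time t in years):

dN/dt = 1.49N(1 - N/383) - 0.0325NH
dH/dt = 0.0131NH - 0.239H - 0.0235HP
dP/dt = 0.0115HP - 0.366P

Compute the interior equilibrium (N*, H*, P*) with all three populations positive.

From dP/dt = 0: 0.0115H* = 0.366, so H* = 31.8.
From dN/dt = 0: 1.49(1 - N*/383) = 0.0325·31.8, giving N* = 383·(1 - 0.694) = 117.
From dH/dt = 0: 0.0131·117 - 0.239 = 0.0235P*, so P* = 1.3/0.0235 = 55.1.

N* ≈ 117, H* ≈ 31.8, P* ≈ 55.1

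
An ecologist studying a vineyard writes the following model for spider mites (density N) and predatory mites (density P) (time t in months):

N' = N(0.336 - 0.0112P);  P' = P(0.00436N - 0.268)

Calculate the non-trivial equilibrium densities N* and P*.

Set dP/dt = 0 with P > 0: 0.00436N - 0.268 = 0, so N* = 0.268/0.00436 = 61.5.
Set dN/dt = 0 with N > 0: 0.336 - 0.0112P = 0, so P* = 0.336/0.0112 = 30.

N* ≈ 61.5, P* ≈ 30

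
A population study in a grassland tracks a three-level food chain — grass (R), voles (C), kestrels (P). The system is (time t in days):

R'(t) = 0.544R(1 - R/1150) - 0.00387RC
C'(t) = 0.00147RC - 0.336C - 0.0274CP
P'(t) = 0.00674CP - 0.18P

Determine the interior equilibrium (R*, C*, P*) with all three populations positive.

From dP/dt = 0: 0.00674C* = 0.18, so C* = 26.7.
From dR/dt = 0: 0.544(1 - R*/1150) = 0.00387·26.7, giving R* = 1150·(1 - 0.19) = 932.
From dC/dt = 0: 0.00147·932 - 0.336 = 0.0274P*, so P* = 1.03/0.0274 = 37.7.

R* ≈ 932, C* ≈ 26.7, P* ≈ 37.7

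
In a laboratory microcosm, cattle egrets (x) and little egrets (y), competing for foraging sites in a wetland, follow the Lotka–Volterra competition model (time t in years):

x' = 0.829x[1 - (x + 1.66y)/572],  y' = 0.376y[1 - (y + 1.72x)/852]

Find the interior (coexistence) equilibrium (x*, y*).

Setting both brackets to zero gives the nullclines x + 1.66y = 572 and 1.72x + y = 852.
Substituting y = 852 - 1.72x into the first: x(1 - 1.66·1.72) = 572 - 1.66·852.
So x* = -842/-1.86 = 454, and then y* = 852 - 1.72·454 = 71.1.

x* ≈ 454, y* ≈ 71.1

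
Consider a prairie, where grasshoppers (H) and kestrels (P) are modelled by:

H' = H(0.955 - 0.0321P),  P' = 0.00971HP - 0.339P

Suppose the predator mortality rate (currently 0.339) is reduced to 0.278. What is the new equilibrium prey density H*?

At the interior fixed point, setting dP/dt = 0 with P > 0 fixes H* = (predator death rate)/(HP coefficient) — independent of the other coefficients.
With the change, H* = 0.278/0.00971 = 28.6; it falls from 34.9.

H* ≈ 28.6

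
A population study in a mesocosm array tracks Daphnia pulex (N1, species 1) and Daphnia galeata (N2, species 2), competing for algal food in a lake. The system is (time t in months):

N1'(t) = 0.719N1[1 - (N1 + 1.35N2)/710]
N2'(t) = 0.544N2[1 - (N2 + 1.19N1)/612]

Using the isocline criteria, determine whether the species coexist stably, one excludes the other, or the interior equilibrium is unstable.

unstable coexistence (outcome depends on initial conditions)

Compare the nullcline intercepts: K1/α12 = 710/1.35 = 526 < K2 = 612; K2/α21 = 612/1.19 = 514 < K1 = 710.
Since both are reversed, neither can invade when rare; the interior point is a saddle.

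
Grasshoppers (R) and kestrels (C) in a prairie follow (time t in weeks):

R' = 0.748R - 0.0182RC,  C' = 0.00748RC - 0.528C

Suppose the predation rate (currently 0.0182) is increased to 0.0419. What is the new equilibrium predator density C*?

C* ≈ 17.9

At the interior fixed point, setting dR/dt = 0 with R > 0 fixes C* = (prey growth rate)/(RC coefficient) — independent of the other coefficients.
With the change, C* = 0.748/0.0419 = 17.9; it falls from 41.1.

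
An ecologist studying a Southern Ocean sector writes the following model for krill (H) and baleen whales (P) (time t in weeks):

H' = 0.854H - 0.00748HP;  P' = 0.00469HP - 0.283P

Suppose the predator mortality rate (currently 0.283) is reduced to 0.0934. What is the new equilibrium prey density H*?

H* ≈ 19.9

At the interior fixed point, setting dP/dt = 0 with P > 0 fixes H* = (predator death rate)/(HP coefficient) — independent of the other coefficients.
With the change, H* = 0.0934/0.00469 = 19.9; it falls from 60.3.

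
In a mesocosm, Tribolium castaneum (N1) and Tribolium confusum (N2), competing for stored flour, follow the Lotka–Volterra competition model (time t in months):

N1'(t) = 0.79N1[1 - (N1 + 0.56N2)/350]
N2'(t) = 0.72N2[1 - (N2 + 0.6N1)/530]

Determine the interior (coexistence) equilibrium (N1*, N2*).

N1* ≈ 80.1, N2* ≈ 482

Setting both brackets to zero gives the nullclines N1 + 0.56N2 = 350 and 0.6N1 + N2 = 530.
Substituting N2 = 530 - 0.6N1 into the first: N1(1 - 0.56·0.6) = 350 - 0.56·530.
So N1* = 53.2/0.664 = 80.1, and then N2* = 530 - 0.6·80.1 = 482.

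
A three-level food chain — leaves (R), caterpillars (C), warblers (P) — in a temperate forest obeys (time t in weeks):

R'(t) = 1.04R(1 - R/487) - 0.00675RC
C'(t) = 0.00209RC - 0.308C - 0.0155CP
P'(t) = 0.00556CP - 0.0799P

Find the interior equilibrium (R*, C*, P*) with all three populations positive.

From dP/dt = 0: 0.00556C* = 0.0799, so C* = 14.4.
From dR/dt = 0: 1.04(1 - R*/487) = 0.00675·14.4, giving R* = 487·(1 - 0.0933) = 442.
From dC/dt = 0: 0.00209·442 - 0.308 = 0.0155P*, so P* = 0.615/0.0155 = 39.7.

R* ≈ 442, C* ≈ 14.4, P* ≈ 39.7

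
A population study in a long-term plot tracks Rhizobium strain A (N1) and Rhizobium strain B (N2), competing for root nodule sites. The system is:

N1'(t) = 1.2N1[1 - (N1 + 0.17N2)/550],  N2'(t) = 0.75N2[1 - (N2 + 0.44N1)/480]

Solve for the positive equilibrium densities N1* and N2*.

Setting both brackets to zero gives the nullclines N1 + 0.17N2 = 550 and 0.44N1 + N2 = 480.
Substituting N2 = 480 - 0.44N1 into the first: N1(1 - 0.17·0.44) = 550 - 0.17·480.
So N1* = 468/0.925 = 506, and then N2* = 480 - 0.44·506 = 257.

N1* ≈ 506, N2* ≈ 257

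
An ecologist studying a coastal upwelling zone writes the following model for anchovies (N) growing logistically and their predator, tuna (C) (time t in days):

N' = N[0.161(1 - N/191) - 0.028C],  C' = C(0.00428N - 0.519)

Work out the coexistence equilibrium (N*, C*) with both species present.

From dC/dt = 0 with C > 0: 0.00428N* = 0.519, so N* = 121.
Substitute into dN/dt = 0: 0.161(1 - 121/191) = 0.028C*.
The bracket is 0.365, giving C* = 0.0588/0.028 = 2.1.

N* ≈ 121, C* ≈ 2.1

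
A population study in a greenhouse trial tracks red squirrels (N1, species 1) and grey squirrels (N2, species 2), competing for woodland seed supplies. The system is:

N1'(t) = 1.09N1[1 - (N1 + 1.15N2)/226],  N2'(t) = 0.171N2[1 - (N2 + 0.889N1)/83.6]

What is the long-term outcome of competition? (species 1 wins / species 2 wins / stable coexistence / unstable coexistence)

species 1 excludes species 2

Compare the nullcline intercepts: K1/α12 = 226/1.15 = 197 > K2 = 83.6; K2/α21 = 83.6/0.889 = 94 < K1 = 226.
Since the inequalities point opposite ways, species 1 can invade but species 2 cannot.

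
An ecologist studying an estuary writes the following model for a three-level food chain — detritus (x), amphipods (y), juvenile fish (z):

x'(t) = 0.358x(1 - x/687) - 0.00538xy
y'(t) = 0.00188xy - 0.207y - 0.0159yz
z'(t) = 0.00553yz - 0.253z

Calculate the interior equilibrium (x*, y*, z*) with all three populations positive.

x* ≈ 215, y* ≈ 45.8, z* ≈ 12.4

From dz/dt = 0: 0.00553y* = 0.253, so y* = 45.8.
From dx/dt = 0: 0.358(1 - x*/687) = 0.00538·45.8, giving x* = 687·(1 - 0.688) = 215.
From dy/dt = 0: 0.00188·215 - 0.207 = 0.0159z*, so z* = 0.197/0.0159 = 12.4.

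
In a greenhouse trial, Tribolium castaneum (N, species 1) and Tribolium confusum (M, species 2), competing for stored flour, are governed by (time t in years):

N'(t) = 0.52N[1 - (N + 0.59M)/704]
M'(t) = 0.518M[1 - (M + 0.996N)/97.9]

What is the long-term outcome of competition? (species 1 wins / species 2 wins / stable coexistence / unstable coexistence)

Compare the nullcline intercepts: K1/α12 = 704/0.59 = 1190 > K2 = 97.9; K2/α21 = 97.9/0.996 = 98.3 < K1 = 704.
Since the inequalities point opposite ways, species 1 can invade but species 2 cannot.

species 1 excludes species 2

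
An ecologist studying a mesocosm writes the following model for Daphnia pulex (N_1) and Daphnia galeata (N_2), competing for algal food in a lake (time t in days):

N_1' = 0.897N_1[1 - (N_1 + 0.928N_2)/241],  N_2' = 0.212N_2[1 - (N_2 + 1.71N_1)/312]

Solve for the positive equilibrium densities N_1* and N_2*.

N_1* ≈ 82.7, N_2* ≈ 171

Setting both brackets to zero gives the nullclines N_1 + 0.928N_2 = 241 and 1.71N_1 + N_2 = 312.
Substituting N_2 = 312 - 1.71N_1 into the first: N_1(1 - 0.928·1.71) = 241 - 0.928·312.
So N_1* = -48.5/-0.587 = 82.7, and then N_2* = 312 - 1.71·82.7 = 171.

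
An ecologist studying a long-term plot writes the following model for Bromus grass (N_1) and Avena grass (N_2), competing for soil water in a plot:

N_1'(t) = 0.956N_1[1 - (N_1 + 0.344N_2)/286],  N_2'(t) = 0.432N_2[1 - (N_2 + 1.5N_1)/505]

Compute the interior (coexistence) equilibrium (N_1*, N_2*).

N_1* ≈ 232, N_2* ≈ 157

Setting both brackets to zero gives the nullclines N_1 + 0.344N_2 = 286 and 1.5N_1 + N_2 = 505.
Substituting N_2 = 505 - 1.5N_1 into the first: N_1(1 - 0.344·1.5) = 286 - 0.344·505.
So N_1* = 112/0.484 = 232, and then N_2* = 505 - 1.5·232 = 157.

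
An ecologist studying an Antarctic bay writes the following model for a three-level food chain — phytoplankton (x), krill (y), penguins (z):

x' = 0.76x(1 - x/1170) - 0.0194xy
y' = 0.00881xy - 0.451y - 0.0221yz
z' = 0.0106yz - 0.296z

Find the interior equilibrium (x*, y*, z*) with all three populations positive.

x* ≈ 336, y* ≈ 27.9, z* ≈ 114

From dz/dt = 0: 0.0106y* = 0.296, so y* = 27.9.
From dx/dt = 0: 0.76(1 - x*/1170) = 0.0194·27.9, giving x* = 1170·(1 - 0.713) = 336.
From dy/dt = 0: 0.00881·336 - 0.451 = 0.0221z*, so z* = 2.51/0.0221 = 114.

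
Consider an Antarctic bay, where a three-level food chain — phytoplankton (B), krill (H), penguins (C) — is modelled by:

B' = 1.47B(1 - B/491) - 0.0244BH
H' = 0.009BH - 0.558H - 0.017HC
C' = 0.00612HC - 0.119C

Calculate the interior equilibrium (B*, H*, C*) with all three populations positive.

From dC/dt = 0: 0.00612H* = 0.119, so H* = 19.4.
From dB/dt = 0: 1.47(1 - B*/491) = 0.0244·19.4, giving B* = 491·(1 - 0.323) = 333.
From dH/dt = 0: 0.009·333 - 0.558 = 0.017C*, so C* = 2.43/0.017 = 143.

B* ≈ 333, H* ≈ 19.4, C* ≈ 143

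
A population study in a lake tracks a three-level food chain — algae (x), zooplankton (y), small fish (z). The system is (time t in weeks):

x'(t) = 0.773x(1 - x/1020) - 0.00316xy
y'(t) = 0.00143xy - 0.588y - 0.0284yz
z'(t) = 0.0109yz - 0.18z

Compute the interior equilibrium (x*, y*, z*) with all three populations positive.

x* ≈ 951, y* ≈ 16.5, z* ≈ 27.2

From dz/dt = 0: 0.0109y* = 0.18, so y* = 16.5.
From dx/dt = 0: 0.773(1 - x*/1020) = 0.00316·16.5, giving x* = 1020·(1 - 0.0675) = 951.
From dy/dt = 0: 0.00143·951 - 0.588 = 0.0284z*, so z* = 0.772/0.0284 = 27.2.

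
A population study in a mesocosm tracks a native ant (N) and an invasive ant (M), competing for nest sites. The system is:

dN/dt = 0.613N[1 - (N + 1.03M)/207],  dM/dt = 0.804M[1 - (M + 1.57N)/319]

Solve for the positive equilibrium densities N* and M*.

Setting both brackets to zero gives the nullclines N + 1.03M = 207 and 1.57N + M = 319.
Substituting M = 319 - 1.57N into the first: N(1 - 1.03·1.57) = 207 - 1.03·319.
So N* = -122/-0.617 = 197, and then M* = 319 - 1.57·197 = 9.71.

N* ≈ 197, M* ≈ 9.71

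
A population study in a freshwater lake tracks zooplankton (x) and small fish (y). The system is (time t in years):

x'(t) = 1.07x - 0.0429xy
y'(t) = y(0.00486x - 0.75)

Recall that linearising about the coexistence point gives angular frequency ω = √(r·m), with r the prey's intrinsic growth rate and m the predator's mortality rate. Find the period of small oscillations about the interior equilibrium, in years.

Here r = 1.07 and m = 0.75, so r·m = 0.802.
ω = √0.802 = 0.896 per year, hence T = 2π/ω ≈ 7.01 years.

T ≈ 7.01 years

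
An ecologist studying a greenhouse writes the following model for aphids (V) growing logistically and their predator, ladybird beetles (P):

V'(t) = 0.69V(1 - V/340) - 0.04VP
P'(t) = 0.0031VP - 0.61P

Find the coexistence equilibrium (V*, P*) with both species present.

From dP/dt = 0 with P > 0: 0.0031V* = 0.61, so V* = 197.
Substitute into dV/dt = 0: 0.69(1 - 197/340) = 0.04P*.
The bracket is 0.421, giving P* = 0.291/0.04 = 7.27.

V* ≈ 197, P* ≈ 7.27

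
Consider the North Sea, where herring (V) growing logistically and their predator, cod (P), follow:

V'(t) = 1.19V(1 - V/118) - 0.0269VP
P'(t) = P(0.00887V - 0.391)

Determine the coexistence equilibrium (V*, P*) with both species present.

From dP/dt = 0 with P > 0: 0.00887V* = 0.391, so V* = 44.1.
Substitute into dV/dt = 0: 1.19(1 - 44.1/118) = 0.0269P*.
The bracket is 0.626, giving P* = 0.745/0.0269 = 27.7.

V* ≈ 44.1, P* ≈ 27.7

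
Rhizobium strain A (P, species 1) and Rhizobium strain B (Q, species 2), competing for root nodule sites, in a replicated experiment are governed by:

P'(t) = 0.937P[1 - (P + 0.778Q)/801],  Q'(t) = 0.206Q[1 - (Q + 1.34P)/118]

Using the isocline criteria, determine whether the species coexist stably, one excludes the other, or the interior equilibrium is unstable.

Compare the nullcline intercepts: K1/α12 = 801/0.778 = 1030 > K2 = 118; K2/α21 = 118/1.34 = 88.1 < K1 = 801.
Since the inequalities point opposite ways, species 1 can invade but species 2 cannot.

species 1 excludes species 2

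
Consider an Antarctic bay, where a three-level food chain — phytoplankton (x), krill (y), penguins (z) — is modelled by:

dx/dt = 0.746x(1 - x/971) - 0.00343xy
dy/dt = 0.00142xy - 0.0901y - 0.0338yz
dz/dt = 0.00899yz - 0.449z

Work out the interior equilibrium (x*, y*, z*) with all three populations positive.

x* ≈ 748, y* ≈ 49.9, z* ≈ 28.8

From dz/dt = 0: 0.00899y* = 0.449, so y* = 49.9.
From dx/dt = 0: 0.746(1 - x*/971) = 0.00343·49.9, giving x* = 971·(1 - 0.23) = 748.
From dy/dt = 0: 0.00142·748 - 0.0901 = 0.0338z*, so z* = 0.972/0.0338 = 28.8.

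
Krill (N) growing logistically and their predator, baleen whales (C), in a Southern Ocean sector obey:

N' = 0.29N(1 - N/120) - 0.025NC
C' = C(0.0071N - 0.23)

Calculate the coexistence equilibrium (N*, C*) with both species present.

From dC/dt = 0 with C > 0: 0.0071N* = 0.23, so N* = 32.4.
Substitute into dN/dt = 0: 0.29(1 - 32.4/120) = 0.025C*.
The bracket is 0.73, giving C* = 0.212/0.025 = 8.47.

N* ≈ 32.4, C* ≈ 8.47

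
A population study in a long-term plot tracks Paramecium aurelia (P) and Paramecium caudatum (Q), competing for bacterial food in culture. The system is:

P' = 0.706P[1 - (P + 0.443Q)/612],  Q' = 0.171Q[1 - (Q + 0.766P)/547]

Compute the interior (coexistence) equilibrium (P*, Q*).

P* ≈ 560, Q* ≈ 118

Setting both brackets to zero gives the nullclines P + 0.443Q = 612 and 0.766P + Q = 547.
Substituting Q = 547 - 0.766P into the first: P(1 - 0.443·0.766) = 612 - 0.443·547.
So P* = 370/0.661 = 560, and then Q* = 547 - 0.766·560 = 118.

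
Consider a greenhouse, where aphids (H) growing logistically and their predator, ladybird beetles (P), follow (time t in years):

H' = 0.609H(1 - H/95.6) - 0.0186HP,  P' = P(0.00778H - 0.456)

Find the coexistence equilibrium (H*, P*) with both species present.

H* ≈ 58.6, P* ≈ 12.7

From dP/dt = 0 with P > 0: 0.00778H* = 0.456, so H* = 58.6.
Substitute into dH/dt = 0: 0.609(1 - 58.6/95.6) = 0.0186P*.
The bracket is 0.387, giving P* = 0.236/0.0186 = 12.7.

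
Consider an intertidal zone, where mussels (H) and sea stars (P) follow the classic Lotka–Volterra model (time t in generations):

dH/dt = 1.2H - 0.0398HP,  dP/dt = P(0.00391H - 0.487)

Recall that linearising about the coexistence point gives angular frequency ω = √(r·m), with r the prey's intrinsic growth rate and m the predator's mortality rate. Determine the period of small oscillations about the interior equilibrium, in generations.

T ≈ 8.22 generations

Here r = 1.2 and m = 0.487, so r·m = 0.584.
ω = √0.584 = 0.764 per generation, hence T = 2π/ω ≈ 8.22 generations.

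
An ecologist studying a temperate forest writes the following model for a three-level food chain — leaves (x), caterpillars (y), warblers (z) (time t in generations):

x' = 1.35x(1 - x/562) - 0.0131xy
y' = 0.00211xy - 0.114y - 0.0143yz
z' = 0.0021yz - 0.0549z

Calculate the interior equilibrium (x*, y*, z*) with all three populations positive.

From dz/dt = 0: 0.0021y* = 0.0549, so y* = 26.1.
From dx/dt = 0: 1.35(1 - x*/562) = 0.0131·26.1, giving x* = 562·(1 - 0.254) = 419.
From dy/dt = 0: 0.00211·419 - 0.114 = 0.0143z*, so z* = 0.771/0.0143 = 53.9.

x* ≈ 419, y* ≈ 26.1, z* ≈ 53.9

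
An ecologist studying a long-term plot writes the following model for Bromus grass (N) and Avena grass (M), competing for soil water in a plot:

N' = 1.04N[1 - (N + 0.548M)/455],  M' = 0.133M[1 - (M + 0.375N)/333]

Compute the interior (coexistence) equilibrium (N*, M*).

N* ≈ 343, M* ≈ 204

Setting both brackets to zero gives the nullclines N + 0.548M = 455 and 0.375N + M = 333.
Substituting M = 333 - 0.375N into the first: N(1 - 0.548·0.375) = 455 - 0.548·333.
So N* = 273/0.794 = 343, and then M* = 333 - 0.375·343 = 204.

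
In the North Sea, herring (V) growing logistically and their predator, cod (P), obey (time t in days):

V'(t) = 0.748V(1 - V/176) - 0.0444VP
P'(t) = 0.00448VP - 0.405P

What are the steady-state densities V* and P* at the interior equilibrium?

From dP/dt = 0 with P > 0: 0.00448V* = 0.405, so V* = 90.4.
Substitute into dV/dt = 0: 0.748(1 - 90.4/176) = 0.0444P*.
The bracket is 0.486, giving P* = 0.364/0.0444 = 8.19.

V* ≈ 90.4, P* ≈ 8.19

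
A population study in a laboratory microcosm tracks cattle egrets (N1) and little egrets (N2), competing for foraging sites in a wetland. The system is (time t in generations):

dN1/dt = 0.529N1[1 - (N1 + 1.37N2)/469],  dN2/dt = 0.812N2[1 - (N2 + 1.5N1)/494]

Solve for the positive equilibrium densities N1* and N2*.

N1* ≈ 197, N2* ≈ 199

Setting both brackets to zero gives the nullclines N1 + 1.37N2 = 469 and 1.5N1 + N2 = 494.
Substituting N2 = 494 - 1.5N1 into the first: N1(1 - 1.37·1.5) = 469 - 1.37·494.
So N1* = -208/-1.06 = 197, and then N2* = 494 - 1.5·197 = 199.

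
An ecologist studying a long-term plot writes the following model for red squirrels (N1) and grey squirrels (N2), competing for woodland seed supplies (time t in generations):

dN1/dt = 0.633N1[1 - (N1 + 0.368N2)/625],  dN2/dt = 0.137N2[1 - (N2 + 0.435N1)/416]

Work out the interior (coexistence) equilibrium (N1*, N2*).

N1* ≈ 562, N2* ≈ 172

Setting both brackets to zero gives the nullclines N1 + 0.368N2 = 625 and 0.435N1 + N2 = 416.
Substituting N2 = 416 - 0.435N1 into the first: N1(1 - 0.368·0.435) = 625 - 0.368·416.
So N1* = 472/0.84 = 562, and then N2* = 416 - 0.435·562 = 172.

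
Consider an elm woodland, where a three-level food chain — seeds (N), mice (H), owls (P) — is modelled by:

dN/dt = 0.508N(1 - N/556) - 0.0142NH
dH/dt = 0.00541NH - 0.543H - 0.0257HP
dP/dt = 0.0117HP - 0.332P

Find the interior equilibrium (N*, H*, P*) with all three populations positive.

N* ≈ 115, H* ≈ 28.4, P* ≈ 3.08

From dP/dt = 0: 0.0117H* = 0.332, so H* = 28.4.
From dN/dt = 0: 0.508(1 - N*/556) = 0.0142·28.4, giving N* = 556·(1 - 0.793) = 115.
From dH/dt = 0: 0.00541·115 - 0.543 = 0.0257P*, so P* = 0.0791/0.0257 = 3.08.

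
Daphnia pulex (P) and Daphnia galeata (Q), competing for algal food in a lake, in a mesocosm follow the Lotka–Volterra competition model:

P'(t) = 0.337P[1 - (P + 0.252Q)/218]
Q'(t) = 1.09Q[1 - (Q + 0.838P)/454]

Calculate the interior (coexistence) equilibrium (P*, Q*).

Setting both brackets to zero gives the nullclines P + 0.252Q = 218 and 0.838P + Q = 454.
Substituting Q = 454 - 0.838P into the first: P(1 - 0.252·0.838) = 218 - 0.252·454.
So P* = 104/0.789 = 131, and then Q* = 454 - 0.838·131 = 344.

P* ≈ 131, Q* ≈ 344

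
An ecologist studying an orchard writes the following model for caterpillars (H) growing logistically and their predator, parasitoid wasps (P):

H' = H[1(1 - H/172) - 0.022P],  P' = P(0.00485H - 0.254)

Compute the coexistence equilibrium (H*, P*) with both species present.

From dP/dt = 0 with P > 0: 0.00485H* = 0.254, so H* = 52.4.
Substitute into dH/dt = 0: 1(1 - 52.4/172) = 0.022P*.
The bracket is 0.696, giving P* = 0.696/0.022 = 31.6.

H* ≈ 52.4, P* ≈ 31.6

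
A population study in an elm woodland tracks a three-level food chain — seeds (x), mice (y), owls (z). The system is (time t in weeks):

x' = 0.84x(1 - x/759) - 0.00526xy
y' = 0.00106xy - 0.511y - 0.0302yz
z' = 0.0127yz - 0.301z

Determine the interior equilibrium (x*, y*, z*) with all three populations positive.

From dz/dt = 0: 0.0127y* = 0.301, so y* = 23.7.
From dx/dt = 0: 0.84(1 - x*/759) = 0.00526·23.7, giving x* = 759·(1 - 0.148) = 646.
From dy/dt = 0: 0.00106·646 - 0.511 = 0.0302z*, so z* = 0.174/0.0302 = 5.77.

x* ≈ 646, y* ≈ 23.7, z* ≈ 5.77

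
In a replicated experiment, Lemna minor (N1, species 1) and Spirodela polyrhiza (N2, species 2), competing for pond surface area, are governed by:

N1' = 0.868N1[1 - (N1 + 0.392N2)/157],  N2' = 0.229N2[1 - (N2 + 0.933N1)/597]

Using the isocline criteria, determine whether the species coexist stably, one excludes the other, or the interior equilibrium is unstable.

species 2 excludes species 1

Compare the nullcline intercepts: K1/α12 = 157/0.392 = 401 < K2 = 597; K2/α21 = 597/0.933 = 640 > K1 = 157.
Since the inequalities point opposite ways, species 2 can invade but species 1 cannot.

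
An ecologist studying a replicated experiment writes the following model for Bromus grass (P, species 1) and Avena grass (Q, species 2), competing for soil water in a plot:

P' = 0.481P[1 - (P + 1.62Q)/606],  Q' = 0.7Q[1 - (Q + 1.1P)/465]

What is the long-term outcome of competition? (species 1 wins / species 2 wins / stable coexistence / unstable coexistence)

Compare the nullcline intercepts: K1/α12 = 606/1.62 = 374 < K2 = 465; K2/α21 = 465/1.1 = 423 < K1 = 606.
Since both are reversed, neither can invade when rare; the interior point is a saddle.

unstable coexistence (outcome depends on initial conditions)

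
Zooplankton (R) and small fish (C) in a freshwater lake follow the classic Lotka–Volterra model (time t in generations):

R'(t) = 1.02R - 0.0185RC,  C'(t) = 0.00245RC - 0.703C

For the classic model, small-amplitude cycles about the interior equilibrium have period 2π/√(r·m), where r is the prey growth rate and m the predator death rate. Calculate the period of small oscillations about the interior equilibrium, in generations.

Here r = 1.02 and m = 0.703, so r·m = 0.717.
ω = √0.717 = 0.847 per generation, hence T = 2π/ω ≈ 7.42 generations.

T ≈ 7.42 generations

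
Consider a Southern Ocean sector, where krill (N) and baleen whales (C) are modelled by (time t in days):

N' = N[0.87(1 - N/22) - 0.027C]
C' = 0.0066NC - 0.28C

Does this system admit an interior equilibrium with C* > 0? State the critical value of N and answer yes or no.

The predator equation gives dC/dt > 0 only when N > 0.28/0.0066 = 42.4.
Without the predator, N → K = 22. Since 22 < 42.4, the predator cannot invade.

Threshold N = 42.4; K < 42.4, so no, the predator goes extinct.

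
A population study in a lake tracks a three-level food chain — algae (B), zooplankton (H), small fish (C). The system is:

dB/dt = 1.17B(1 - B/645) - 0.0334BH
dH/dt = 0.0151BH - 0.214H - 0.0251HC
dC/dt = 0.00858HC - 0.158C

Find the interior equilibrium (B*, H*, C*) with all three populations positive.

B* ≈ 306, H* ≈ 18.4, C* ≈ 176

From dC/dt = 0: 0.00858H* = 0.158, so H* = 18.4.
From dB/dt = 0: 1.17(1 - B*/645) = 0.0334·18.4, giving B* = 645·(1 - 0.526) = 306.
From dH/dt = 0: 0.0151·306 - 0.214 = 0.0251C*, so C* = 4.41/0.0251 = 176.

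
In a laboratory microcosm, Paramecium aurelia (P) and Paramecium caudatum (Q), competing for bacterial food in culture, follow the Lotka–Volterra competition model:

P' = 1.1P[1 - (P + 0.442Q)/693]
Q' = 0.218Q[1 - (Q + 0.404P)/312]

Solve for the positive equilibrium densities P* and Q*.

P* ≈ 676, Q* ≈ 39

Setting both brackets to zero gives the nullclines P + 0.442Q = 693 and 0.404P + Q = 312.
Substituting Q = 312 - 0.404P into the first: P(1 - 0.442·0.404) = 693 - 0.442·312.
So P* = 555/0.821 = 676, and then Q* = 312 - 0.404·676 = 39.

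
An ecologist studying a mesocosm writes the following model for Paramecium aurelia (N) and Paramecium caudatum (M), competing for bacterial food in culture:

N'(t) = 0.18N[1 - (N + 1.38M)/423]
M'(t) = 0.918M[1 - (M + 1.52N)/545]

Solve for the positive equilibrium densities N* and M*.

N* ≈ 300, M* ≈ 89.2

Setting both brackets to zero gives the nullclines N + 1.38M = 423 and 1.52N + M = 545.
Substituting M = 545 - 1.52N into the first: N(1 - 1.38·1.52) = 423 - 1.38·545.
So N* = -329/-1.1 = 300, and then M* = 545 - 1.52·300 = 89.2.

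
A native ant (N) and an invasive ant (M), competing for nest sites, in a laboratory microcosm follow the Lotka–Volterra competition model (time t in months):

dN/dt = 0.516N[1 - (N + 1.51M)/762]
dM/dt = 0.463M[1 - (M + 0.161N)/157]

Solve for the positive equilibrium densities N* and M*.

N* ≈ 694, M* ≈ 45.3

Setting both brackets to zero gives the nullclines N + 1.51M = 762 and 0.161N + M = 157.
Substituting M = 157 - 0.161N into the first: N(1 - 1.51·0.161) = 762 - 1.51·157.
So N* = 525/0.757 = 694, and then M* = 157 - 0.161·694 = 45.3.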